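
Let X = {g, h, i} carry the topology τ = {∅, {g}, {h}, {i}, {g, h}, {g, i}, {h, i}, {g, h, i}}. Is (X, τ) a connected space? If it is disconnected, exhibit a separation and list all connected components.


(X, τ) is disconnected; components = [{g}, {h}, {i}].

Find clopen sets (U ∈ τ with X ∖ U ∈ τ):
  U = ∅, X ∖ U = {g, h, i} — both open, so U is clopen.
  U = {g}, X ∖ U = {h, i} — both open, so U is clopen.
  U = {h}, X ∖ U = {g, i} — both open, so U is clopen.
  U = {i}, X ∖ U = {g, h} — both open, so U is clopen.
  U = {g, h}, X ∖ U = {i} — both open, so U is clopen.
  U = {g, i}, X ∖ U = {h} — both open, so U is clopen.
  U = {h, i}, X ∖ U = {g} — both open, so U is clopen.
  U = {g, h, i}, X ∖ U = ∅ — both open, so U is clopen.
Nontrivial clopen(s) exist: e.g. {g, i}. So (X, τ) is disconnected.
Compute connected components by grouping points that agree on all clopens:
  component: {g}
  component: {h}
  component: {i}


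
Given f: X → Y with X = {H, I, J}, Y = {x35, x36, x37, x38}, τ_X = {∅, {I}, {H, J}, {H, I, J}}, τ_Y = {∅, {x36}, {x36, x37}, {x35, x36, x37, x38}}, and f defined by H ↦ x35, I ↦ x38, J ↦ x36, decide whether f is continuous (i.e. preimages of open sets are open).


f is NOT continuous.

Compute f^{-1}(U) for each U ∈ τ_Y:
  U = ∅: f^{-1}(U) = ∅ ∈ τ_X ✓.
  U = {x36}: f^{-1}(U) = {J} ∉ τ_X ✗.
  U = {x36, x37}: f^{-1}(U) = {J} ∉ τ_X ✗.
  U = {x35, x36, x37, x38}: f^{-1}(U) = {H, I, J} ∈ τ_X ✓.
Found U = {x36} with f^{-1}(U) = {J} not in τ_X. Therefore f is NOT continuous.


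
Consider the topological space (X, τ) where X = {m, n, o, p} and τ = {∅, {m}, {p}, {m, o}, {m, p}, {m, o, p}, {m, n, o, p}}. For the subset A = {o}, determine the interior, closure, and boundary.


int(A) = ∅, cl(A) = {n, o}, ∂A = {n, o}.

Closed sets in (X, τ) are complements of opens:
  closed(X, τ) = {∅, {n}, {n, o}, {n, p}, {m, n, o}, {n, o, p}, {m, n, o, p}}.
int(A) = ⋃ {U ∈ τ : U ⊆ A}. Opens contained in A: ∅.
Taking the union of these: int(A) = ∅.
cl(A) = ⋂ {C closed : A ⊆ C}. Closed sets containing A: {n, o}, {m, n, o}, {n, o, p}, {m, n, o, p}.
Intersecting these: cl(A) = {n, o}.
∂A = cl(A) ∖ int(A) = {n, o} ∖ ∅ = {n, o}.


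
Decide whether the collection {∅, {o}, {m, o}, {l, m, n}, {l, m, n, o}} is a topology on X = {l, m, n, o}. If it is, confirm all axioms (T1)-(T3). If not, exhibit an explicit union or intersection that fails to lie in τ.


τ is NOT a topology on X.

Axiom (T1): ∅ ∈ τ? Yes; X ∈ τ? Yes.
Axiom (T2/T3): check pairwise unions and intersections of members of τ.
Counterexample for (T3): {m, o} ∩ {l, m, n} = {m} ∉ τ. Therefore τ is NOT a topology.


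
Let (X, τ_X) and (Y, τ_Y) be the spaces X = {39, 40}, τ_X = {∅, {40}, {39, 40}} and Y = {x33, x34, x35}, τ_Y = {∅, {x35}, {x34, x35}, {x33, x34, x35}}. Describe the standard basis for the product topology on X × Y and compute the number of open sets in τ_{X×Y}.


Basis B = {∅ × ∅, {40} × {x35}, {39, 40} × {x35}, {40} × {x34, x35}, {40} × {x33, x34, x35}, {39, 40} × {x34, x35}, {39, 40} × {x33, x34, x35}}; |τ_{X×Y}| = 10.

Enumerate products U × V with U ∈ τ_X, V ∈ τ_Y (deduplicated):
  ∅ × ∅ = {} (∅)
  {40} × {x35} = {(40,x35)}
  {39, 40} × {x35} = {(39,x35), (40,x35)}
  {40} × {x34, x35} = {(40,x34), (40,x35)}
  {40} × {x33, x34, x35} = {(40,x33), (40,x34), (40,x35)}
  {39, 40} × {x34, x35} = {(39,x34), (39,x35), (40,x34), (40,x35)}
  {39, 40} × {x33, x34, x35} = {(39,x33), (39,x34), (39,x35), (40,x33), (40,x34), (40,x35)}
These 7 distinct sets form the basis B.
Close under arbitrary unions to get τ_{X×Y}; counting gives |τ_{X×Y}| = 10.


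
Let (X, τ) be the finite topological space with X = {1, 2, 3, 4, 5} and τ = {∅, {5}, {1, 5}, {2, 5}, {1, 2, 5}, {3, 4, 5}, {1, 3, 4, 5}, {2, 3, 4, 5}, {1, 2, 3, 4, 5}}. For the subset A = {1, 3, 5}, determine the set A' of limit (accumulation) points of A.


A' = {1, 2, 3, 4}

For each x ∈ X, list the open sets U ∈ τ with x ∈ U, then check whether U ∩ (A ∖ {x}) ≠ ∅ for every such U.
  x = 1: opens ∋ x are {1, 5}, {1, 2, 5}, {1, 3, 4, 5}, {1, 2, 3, 4, 5}; each meets A ∖ {1}, so x IS a limit point.
  x = 2: opens ∋ x are {2, 5}, {1, 2, 5}, {2, 3, 4, 5}, {1, 2, 3, 4, 5}; each meets A ∖ {2}, so x IS a limit point.
  x = 3: opens ∋ x are {3, 4, 5}, {1, 3, 4, 5}, {2, 3, 4, 5}, {1, 2, 3, 4, 5}; each meets A ∖ {3}, so x IS a limit point.
  x = 4: opens ∋ x are {3, 4, 5}, {1, 3, 4, 5}, {2, 3, 4, 5}, {1, 2, 3, 4, 5}; each meets A ∖ {4}, so x IS a limit point.
  x = 5: open {5} ∋ x has {5} ∩ (A ∖ {5}) = ∅, so x is NOT a limit point.
Collecting: A' = {1, 2, 3, 4}.


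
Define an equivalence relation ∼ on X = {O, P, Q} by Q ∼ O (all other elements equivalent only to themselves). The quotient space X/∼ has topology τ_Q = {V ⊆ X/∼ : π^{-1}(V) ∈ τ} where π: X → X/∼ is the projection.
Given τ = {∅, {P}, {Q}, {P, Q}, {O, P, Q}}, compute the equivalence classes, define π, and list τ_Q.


X/∼ = {[O=Q], [P]}; |τ_Q| = 3.

Equivalence classes: [O=Q], [P].
Quotient map π: X → X/∼ sends O ↦ [O=Q], P ↦ [P], Q ↦ [O=Q].
For each subset V ⊆ X/∼, compute π^{-1}(V) ⊆ X and check whether π^{-1}(V) ∈ τ. V is open in τ_Q iff π^{-1}(V) ∈ τ.
  V = {}: π^{-1}(V) = ∅ ∈ τ ✓.
  V = {[O=Q]}: π^{-1}(V) = {O, Q} ∉ τ ✗.
  V = {[P]}: π^{-1}(V) = {P} ∈ τ ✓.
  V = {[O=Q], [P]}: π^{-1}(V) = {O, P, Q} ∈ τ ✓.
Open sets in the quotient: τ_Q = {{}, {[P]}, {[O=Q], [P]}} (3 elements).


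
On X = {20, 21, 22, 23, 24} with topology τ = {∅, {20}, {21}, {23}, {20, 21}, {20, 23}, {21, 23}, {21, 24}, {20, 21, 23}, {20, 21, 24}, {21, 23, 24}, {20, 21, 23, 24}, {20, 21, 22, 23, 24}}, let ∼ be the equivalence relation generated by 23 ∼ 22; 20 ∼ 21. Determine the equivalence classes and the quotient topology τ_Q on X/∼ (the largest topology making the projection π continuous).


X/∼ = {[20=21], [22=23], [24]}; |τ_Q| = 4.

Equivalence classes: [20=21], [22=23], [24].
Quotient map π: X → X/∼ sends 20 ↦ [20=21], 21 ↦ [20=21], 22 ↦ [22=23], 23 ↦ [22=23], 24 ↦ [24].
For each subset V ⊆ X/∼, compute π^{-1}(V) ⊆ X and check whether π^{-1}(V) ∈ τ. V is open in τ_Q iff π^{-1}(V) ∈ τ.
  V = {}: π^{-1}(V) = ∅ ∈ τ ✓.
  V = {[20=21]}: π^{-1}(V) = {20, 21} ∈ τ ✓.
  V = {[22=23]}: π^{-1}(V) = {22, 23} ∉ τ ✗.
  V = {[20=21], [22=23]}: π^{-1}(V) = {20, 21, 22, 23} ∉ τ ✗.
  V = {[24]}: π^{-1}(V) = {24} ∉ τ ✗.
  V = {[20=21], [24]}: π^{-1}(V) = {20, 21, 24} ∈ τ ✓.
  V = {[22=23], [24]}: π^{-1}(V) = {22, 23, 24} ∉ τ ✗.
  V = {[20=21], [22=23], [24]}: π^{-1}(V) = {20, 21, 22, 23, 24} ∈ τ ✓.
Open sets in the quotient: τ_Q = {{}, {[20=21]}, {[20=21], [24]}, {[20=21], [22=23], [24]}} (4 elements).


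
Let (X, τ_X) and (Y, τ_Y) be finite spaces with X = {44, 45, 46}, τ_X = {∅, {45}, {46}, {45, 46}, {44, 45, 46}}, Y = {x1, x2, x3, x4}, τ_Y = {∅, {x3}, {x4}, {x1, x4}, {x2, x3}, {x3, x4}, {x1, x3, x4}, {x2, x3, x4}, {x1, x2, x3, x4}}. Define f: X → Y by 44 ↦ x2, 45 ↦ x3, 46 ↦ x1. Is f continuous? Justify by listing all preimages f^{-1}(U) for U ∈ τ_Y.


f is NOT continuous.

Compute f^{-1}(U) for each U ∈ τ_Y:
  U = ∅: f^{-1}(U) = ∅ ∈ τ_X ✓.
  U = {x3}: f^{-1}(U) = {45} ∈ τ_X ✓.
  U = {x4}: f^{-1}(U) = ∅ ∈ τ_X ✓.
  U = {x1, x4}: f^{-1}(U) = {46} ∈ τ_X ✓.
  U = {x2, x3}: f^{-1}(U) = {44, 45} ∉ τ_X ✗.
  U = {x3, x4}: f^{-1}(U) = {45} ∈ τ_X ✓.
  U = {x1, x3, x4}: f^{-1}(U) = {45, 46} ∈ τ_X ✓.
  U = {x2, x3, x4}: f^{-1}(U) = {44, 45} ∉ τ_X ✗.
  U = {x1, x2, x3, x4}: f^{-1}(U) = {44, 45, 46} ∈ τ_X ✓.
Found U = {x2, x3} with f^{-1}(U) = {44, 45} not in τ_X. Therefore f is NOT continuous.


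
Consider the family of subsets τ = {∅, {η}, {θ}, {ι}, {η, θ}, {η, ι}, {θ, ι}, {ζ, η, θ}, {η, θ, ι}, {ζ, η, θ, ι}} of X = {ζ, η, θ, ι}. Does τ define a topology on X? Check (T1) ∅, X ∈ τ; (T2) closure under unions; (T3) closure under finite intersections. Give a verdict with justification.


τ IS a topology on X.

Axiom (T1): ∅ ∈ τ? Yes; X ∈ τ? Yes.
Axiom (T2/T3): check pairwise unions and intersections of members of τ.
All pairwise intersections and unions checked — each lies in τ. Therefore τ satisfies (T1), (T2), (T3): it IS a topology on X.


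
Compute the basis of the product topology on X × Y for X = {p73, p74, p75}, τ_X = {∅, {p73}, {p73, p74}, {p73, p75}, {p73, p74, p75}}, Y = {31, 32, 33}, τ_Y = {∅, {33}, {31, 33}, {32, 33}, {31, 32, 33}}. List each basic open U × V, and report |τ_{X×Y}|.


Basis B = {∅ × ∅, {p73} × {33}, {p73} × {31, 33}, {p73} × {32, 33}, {p73, p74} × {33}, {p73, p75} × {33}, {p73} × {31, 32, 33}, {p73, p74, p75} × {33}, {p73, p74} × {31, 33}, {p73, p75} × {31, 33}, {p73, p74} × {32, 33}, {p73, p75} × {32, 33}, {p73, p74} × {31, 32, 33}, {p73, p75} × {31, 32, 33}, {p73, p74, p75} × {31, 33}, {p73, p74, p75} × {32, 33}, {p73, p74, p75} × {31, 32, 33}}; |τ_{X×Y}| = 48.

Enumerate products U × V with U ∈ τ_X, V ∈ τ_Y (deduplicated):
  ∅ × ∅ = {} (∅)
  {p73} × {33} = {(p73,33)}
  {p73} × {31, 33} = {(p73,31), (p73,33)}
  {p73} × {32, 33} = {(p73,32), (p73,33)}
  {p73, p74} × {33} = {(p73,33), (p74,33)}
  {p73, p75} × {33} = {(p73,33), (p75,33)}
  {p73} × {31, 32, 33} = {(p73,31), (p73,32), (p73,33)}
  {p73, p74, p75} × {33} = {(p73,33), (p74,33), (p75,33)}
  {p73, p74} × {31, 33} = {(p73,31), (p73,33), (p74,31), (p74,33)}
  {p73, p75} × {31, 33} = {(p73,31), (p73,33), (p75,31), (p75,33)}
  {p73, p74} × {32, 33} = {(p73,32), (p73,33), (p74,32), (p74,33)}
  {p73, p75} × {32, 33} = {(p73,32), (p73,33), (p75,32), (p75,33)}
  {p73, p74} × {31, 32, 33} = {(p73,31), (p73,32), (p73,33), (p74,31), (p74,32), (p74,33)}
  {p73, p75} × {31, 32, 33} = {(p73,31), (p73,32), (p73,33), (p75,31), (p75,32), (p75,33)}
  {p73, p74, p75} × {31, 33} = {(p73,31), (p73,33), (p74,31), (p74,33), (p75,31), (p75,33)}
  {p73, p74, p75} × {32, 33} = {(p73,32), (p73,33), (p74,32), (p74,33), (p75,32), (p75,33)}
  {p73, p74, p75} × {31, 32, 33} = {(p73,31), (p73,32), (p73,33), (p74,31), (p74,32), (p74,33), (p75,31), (p75,32), (p75,33)}
These 17 distinct sets form the basis B.
Close under arbitrary unions to get τ_{X×Y}; counting gives |τ_{X×Y}| = 48.


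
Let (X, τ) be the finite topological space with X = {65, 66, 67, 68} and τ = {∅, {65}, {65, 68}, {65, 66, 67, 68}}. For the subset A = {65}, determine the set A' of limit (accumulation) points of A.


A' = {66, 67, 68}

For each x ∈ X, list the open sets U ∈ τ with x ∈ U, then check whether U ∩ (A ∖ {x}) ≠ ∅ for every such U.
  x = 65: open {65} ∋ x has {65} ∩ (A ∖ {65}) = ∅, so x is NOT a limit point.
  x = 66: opens ∋ x are {65, 66, 67, 68}; each meets A ∖ {66}, so x IS a limit point.
  x = 67: opens ∋ x are {65, 66, 67, 68}; each meets A ∖ {67}, so x IS a limit point.
  x = 68: opens ∋ x are {65, 68}, {65, 66, 67, 68}; each meets A ∖ {68}, so x IS a limit point.
Collecting: A' = {66, 67, 68}.


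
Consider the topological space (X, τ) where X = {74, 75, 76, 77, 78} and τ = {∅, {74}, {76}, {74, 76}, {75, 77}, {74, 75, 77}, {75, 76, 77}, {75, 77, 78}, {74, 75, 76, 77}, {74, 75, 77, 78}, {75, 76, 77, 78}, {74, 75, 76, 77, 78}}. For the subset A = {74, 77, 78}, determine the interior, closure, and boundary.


int(A) = {74}, cl(A) = {74, 75, 77, 78}, ∂A = {75, 77, 78}.

Closed sets in (X, τ) are complements of opens:
  closed(X, τ) = {∅, {74}, {76}, {78}, {74, 76}, {74, 78}, {76, 78}, {74, 76, 78}, {75, 77, 78}, {74, 75, 77, 78}, {75, 76, 77, 78}, {74, 75, 76, 77, 78}}.
int(A) = ⋃ {U ∈ τ : U ⊆ A}. Opens contained in A: ∅, {74}.
Taking the union of these: int(A) = {74}.
cl(A) = ⋂ {C closed : A ⊆ C}. Closed sets containing A: {74, 75, 77, 78}, {74, 75, 76, 77, 78}.
Intersecting these: cl(A) = {74, 75, 77, 78}.
∂A = cl(A) ∖ int(A) = {74, 75, 77, 78} ∖ {74} = {75, 77, 78}.


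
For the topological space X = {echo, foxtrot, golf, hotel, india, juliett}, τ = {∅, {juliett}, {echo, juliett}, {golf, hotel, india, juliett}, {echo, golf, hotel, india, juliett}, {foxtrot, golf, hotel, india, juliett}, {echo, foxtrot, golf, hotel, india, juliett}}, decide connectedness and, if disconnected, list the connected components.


(X, τ) is connected.

Find clopen sets (U ∈ τ with X ∖ U ∈ τ):
  U = ∅, X ∖ U = {echo, foxtrot, golf, hotel, india, juliett} — both open, so U is clopen.
  U = {echo, foxtrot, golf, hotel, india, juliett}, X ∖ U = ∅ — both open, so U is clopen.
Only trivial clopens (∅ and X) exist, so (X, τ) is connected.
Compute connected components by grouping points that agree on all clopens:
  component: {echo, foxtrot, golf, hotel, india, juliett}


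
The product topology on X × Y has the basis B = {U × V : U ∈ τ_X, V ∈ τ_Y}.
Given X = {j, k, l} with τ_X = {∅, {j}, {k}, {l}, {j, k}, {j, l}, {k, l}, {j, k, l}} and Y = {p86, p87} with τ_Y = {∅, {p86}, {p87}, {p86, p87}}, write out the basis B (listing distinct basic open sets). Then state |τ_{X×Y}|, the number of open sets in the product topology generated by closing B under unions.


Basis B = {∅ × ∅, {j} × {p86}, {j} × {p87}, {k} × {p86}, {k} × {p87}, {l} × {p86}, {l} × {p87}, {j} × {p86, p87}, {j, k} × {p86}, {j, l} × {p86}, {j, k} × {p87}, {j, l} × {p87}, {k} × {p86, p87}, {k, l} × {p86}, {k, l} × {p87}, {l} × {p86, p87}, {j, k, l} × {p86}, {j, k, l} × {p87}, {j, k} × {p86, p87}, {j, l} × {p86, p87}, {k, l} × {p86, p87}, {j, k, l} × {p86, p87}}; |τ_{X×Y}| = 64.

Enumerate products U × V with U ∈ τ_X, V ∈ τ_Y (deduplicated):
  ∅ × ∅ = {} (∅)
  {j} × {p86} = {(j,p86)}
  {j} × {p87} = {(j,p87)}
  {k} × {p86} = {(k,p86)}
  {k} × {p87} = {(k,p87)}
  {l} × {p86} = {(l,p86)}
  {l} × {p87} = {(l,p87)}
  {j} × {p86, p87} = {(j,p86), (j,p87)}
  {j, k} × {p86} = {(j,p86), (k,p86)}
  {j, l} × {p86} = {(j,p86), (l,p86)}
  {j, k} × {p87} = {(j,p87), (k,p87)}
  {j, l} × {p87} = {(j,p87), (l,p87)}
  {k} × {p86, p87} = {(k,p86), (k,p87)}
  {k, l} × {p86} = {(k,p86), (l,p86)}
  {k, l} × {p87} = {(k,p87), (l,p87)}
  {l} × {p86, p87} = {(l,p86), (l,p87)}
  {j, k, l} × {p86} = {(j,p86), (k,p86), (l,p86)}
  {j, k, l} × {p87} = {(j,p87), (k,p87), (l,p87)}
  {j, k} × {p86, p87} = {(j,p86), (j,p87), (k,p86), (k,p87)}
  {j, l} × {p86, p87} = {(j,p86), (j,p87), (l,p86), (l,p87)}
  {k, l} × {p86, p87} = {(k,p86), (k,p87), (l,p86), (l,p87)}
  {j, k, l} × {p86, p87} = {(j,p86), (j,p87), (k,p86), (k,p87), (l,p86), (l,p87)}
These 22 distinct sets form the basis B.
Close under arbitrary unions to get τ_{X×Y}; counting gives |τ_{X×Y}| = 64.


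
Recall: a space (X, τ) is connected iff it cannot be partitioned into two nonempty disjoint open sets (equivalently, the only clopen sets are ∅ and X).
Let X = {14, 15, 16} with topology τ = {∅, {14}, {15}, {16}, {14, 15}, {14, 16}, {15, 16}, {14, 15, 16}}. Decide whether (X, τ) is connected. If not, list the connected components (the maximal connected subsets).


(X, τ) is disconnected; components = [{14}, {15}, {16}].

Find clopen sets (U ∈ τ with X ∖ U ∈ τ):
  U = ∅, X ∖ U = {14, 15, 16} — both open, so U is clopen.
  U = {14}, X ∖ U = {15, 16} — both open, so U is clopen.
  U = {15}, X ∖ U = {14, 16} — both open, so U is clopen.
  U = {16}, X ∖ U = {14, 15} — both open, so U is clopen.
  U = {14, 15}, X ∖ U = {16} — both open, so U is clopen.
  U = {14, 16}, X ∖ U = {15} — both open, so U is clopen.
  U = {15, 16}, X ∖ U = {14} — both open, so U is clopen.
  U = {14, 15, 16}, X ∖ U = ∅ — both open, so U is clopen.
Nontrivial clopen(s) exist: e.g. {14, 16}. So (X, τ) is disconnected.
Compute connected components by grouping points that agree on all clopens:
  component: {14}
  component: {15}
  component: {16}


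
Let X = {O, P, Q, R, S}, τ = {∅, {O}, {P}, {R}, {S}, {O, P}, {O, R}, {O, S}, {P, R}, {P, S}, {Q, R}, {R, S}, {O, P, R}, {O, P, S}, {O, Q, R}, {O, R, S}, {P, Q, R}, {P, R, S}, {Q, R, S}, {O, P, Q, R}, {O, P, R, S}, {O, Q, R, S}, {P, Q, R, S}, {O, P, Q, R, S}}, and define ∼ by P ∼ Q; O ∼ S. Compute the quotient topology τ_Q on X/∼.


X/∼ = {[O=S], [P=Q], [R]}; |τ_Q| = 6.

Equivalence classes: [O=S], [P=Q], [R].
Quotient map π: X → X/∼ sends O ↦ [O=S], P ↦ [P=Q], Q ↦ [P=Q], R ↦ [R], S ↦ [O=S].
For each subset V ⊆ X/∼, compute π^{-1}(V) ⊆ X and check whether π^{-1}(V) ∈ τ. V is open in τ_Q iff π^{-1}(V) ∈ τ.
  V = {}: π^{-1}(V) = ∅ ∈ τ ✓.
  V = {[O=S]}: π^{-1}(V) = {O, S} ∈ τ ✓.
  V = {[P=Q]}: π^{-1}(V) = {P, Q} ∉ τ ✗.
  V = {[O=S], [P=Q]}: π^{-1}(V) = {O, P, Q, S} ∉ τ ✗.
  V = {[R]}: π^{-1}(V) = {R} ∈ τ ✓.
  V = {[O=S], [R]}: π^{-1}(V) = {O, R, S} ∈ τ ✓.
  V = {[P=Q], [R]}: π^{-1}(V) = {P, Q, R} ∈ τ ✓.
  V = {[O=S], [P=Q], [R]}: π^{-1}(V) = {O, P, Q, R, S} ∈ τ ✓.
Open sets in the quotient: τ_Q = {{}, {[O=S]}, {[R]}, {[O=S], [R]}, {[P=Q], [R]}, {[O=S], [P=Q], [R]}} (6 elements).


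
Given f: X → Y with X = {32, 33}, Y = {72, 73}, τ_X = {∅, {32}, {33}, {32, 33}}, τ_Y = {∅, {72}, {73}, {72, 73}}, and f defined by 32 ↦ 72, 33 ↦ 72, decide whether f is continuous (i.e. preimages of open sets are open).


f IS continuous.

Compute f^{-1}(U) for each U ∈ τ_Y:
  U = ∅: f^{-1}(U) = ∅ ∈ τ_X ✓.
  U = {72}: f^{-1}(U) = {32, 33} ∈ τ_X ✓.
  U = {73}: f^{-1}(U) = ∅ ∈ τ_X ✓.
  U = {72, 73}: f^{-1}(U) = {32, 33} ∈ τ_X ✓.
Every preimage lies in τ_X, so f IS continuous.


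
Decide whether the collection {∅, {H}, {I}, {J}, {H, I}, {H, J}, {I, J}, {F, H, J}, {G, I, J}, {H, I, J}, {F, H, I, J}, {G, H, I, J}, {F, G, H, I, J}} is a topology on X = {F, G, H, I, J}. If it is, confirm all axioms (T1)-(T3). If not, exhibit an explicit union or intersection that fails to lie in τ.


τ IS a topology on X.

Axiom (T1): ∅ ∈ τ? Yes; X ∈ τ? Yes.
Axiom (T2/T3): check pairwise unions and intersections of members of τ.
All pairwise intersections and unions checked — each lies in τ. Therefore τ satisfies (T1), (T2), (T3): it IS a topology on X.


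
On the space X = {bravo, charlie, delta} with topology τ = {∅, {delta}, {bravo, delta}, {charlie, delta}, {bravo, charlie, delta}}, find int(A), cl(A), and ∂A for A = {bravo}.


int(A) = ∅, cl(A) = {bravo}, ∂A = {bravo}.

Closed sets in (X, τ) are complements of opens:
  closed(X, τ) = {∅, {bravo}, {charlie}, {bravo, charlie}, {bravo, charlie, delta}}.
int(A) = ⋃ {U ∈ τ : U ⊆ A}. Opens contained in A: ∅.
Taking the union of these: int(A) = ∅.
cl(A) = ⋂ {C closed : A ⊆ C}. Closed sets containing A: {bravo}, {bravo, charlie}, {bravo, charlie, delta}.
Intersecting these: cl(A) = {bravo}.
∂A = cl(A) ∖ int(A) = {bravo} ∖ ∅ = {bravo}.


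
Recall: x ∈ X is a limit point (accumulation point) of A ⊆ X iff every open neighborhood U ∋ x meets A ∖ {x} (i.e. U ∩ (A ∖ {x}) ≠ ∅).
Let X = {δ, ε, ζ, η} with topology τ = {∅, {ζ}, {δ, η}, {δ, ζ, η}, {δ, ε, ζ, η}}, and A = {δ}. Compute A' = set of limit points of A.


A' = {ε, η}

For each x ∈ X, list the open sets U ∈ τ with x ∈ U, then check whether U ∩ (A ∖ {x}) ≠ ∅ for every such U.
  x = δ: open {δ, η} ∋ x has {δ, η} ∩ (A ∖ {δ}) = ∅, so x is NOT a limit point.
  x = ε: opens ∋ x are {δ, ε, ζ, η}; each meets A ∖ {ε}, so x IS a limit point.
  x = ζ: open {ζ} ∋ x has {ζ} ∩ (A ∖ {ζ}) = ∅, so x is NOT a limit point.
  x = η: opens ∋ x are {δ, η}, {δ, ζ, η}, {δ, ε, ζ, η}; each meets A ∖ {η}, so x IS a limit point.
Collecting: A' = {ε, η}.


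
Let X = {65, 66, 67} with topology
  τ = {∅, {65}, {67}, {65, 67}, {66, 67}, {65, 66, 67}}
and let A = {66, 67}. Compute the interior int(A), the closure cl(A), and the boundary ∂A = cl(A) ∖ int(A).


int(A) = {66, 67}, cl(A) = {66, 67}, ∂A = ∅.

Closed sets in (X, τ) are complements of opens:
  closed(X, τ) = {∅, {65}, {66}, {65, 66}, {66, 67}, {65, 66, 67}}.
int(A) = ⋃ {U ∈ τ : U ⊆ A}. Opens contained in A: ∅, {67}, {66, 67}.
Taking the union of these: int(A) = {66, 67}.
cl(A) = ⋂ {C closed : A ⊆ C}. Closed sets containing A: {66, 67}, {65, 66, 67}.
Intersecting these: cl(A) = {66, 67}.
∂A = cl(A) ∖ int(A) = {66, 67} ∖ {66, 67} = ∅.


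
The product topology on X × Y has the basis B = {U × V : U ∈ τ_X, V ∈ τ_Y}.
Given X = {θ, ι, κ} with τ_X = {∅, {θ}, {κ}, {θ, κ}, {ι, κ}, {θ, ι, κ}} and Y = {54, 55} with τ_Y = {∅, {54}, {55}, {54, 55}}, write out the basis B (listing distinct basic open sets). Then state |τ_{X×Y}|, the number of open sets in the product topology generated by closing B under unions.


Basis B = {∅ × ∅, {θ} × {54}, {θ} × {55}, {κ} × {54}, {κ} × {55}, {θ} × {54, 55}, {θ, κ} × {54}, {θ, κ} × {55}, {ι, κ} × {54}, {ι, κ} × {55}, {κ} × {54, 55}, {θ, ι, κ} × {54}, {θ, ι, κ} × {55}, {θ, κ} × {54, 55}, {ι, κ} × {54, 55}, {θ, ι, κ} × {54, 55}}; |τ_{X×Y}| = 36.

Enumerate products U × V with U ∈ τ_X, V ∈ τ_Y (deduplicated):
  ∅ × ∅ = {} (∅)
  {θ} × {54} = {(θ,54)}
  {θ} × {55} = {(θ,55)}
  {κ} × {54} = {(κ,54)}
  {κ} × {55} = {(κ,55)}
  {θ} × {54, 55} = {(θ,54), (θ,55)}
  {θ, κ} × {54} = {(θ,54), (κ,54)}
  {θ, κ} × {55} = {(θ,55), (κ,55)}
  {ι, κ} × {54} = {(ι,54), (κ,54)}
  {ι, κ} × {55} = {(ι,55), (κ,55)}
  {κ} × {54, 55} = {(κ,54), (κ,55)}
  {θ, ι, κ} × {54} = {(θ,54), (ι,54), (κ,54)}
  {θ, ι, κ} × {55} = {(θ,55), (ι,55), (κ,55)}
  {θ, κ} × {54, 55} = {(θ,54), (θ,55), (κ,54), (κ,55)}
  {ι, κ} × {54, 55} = {(ι,54), (ι,55), (κ,54), (κ,55)}
  {θ, ι, κ} × {54, 55} = {(θ,54), (θ,55), (ι,54), (ι,55), (κ,54), (κ,55)}
These 16 distinct sets form the basis B.
Close under arbitrary unions to get τ_{X×Y}; counting gives |τ_{X×Y}| = 36.


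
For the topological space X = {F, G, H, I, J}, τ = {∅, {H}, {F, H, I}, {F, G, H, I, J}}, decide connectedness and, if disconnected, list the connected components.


(X, τ) is connected.

Find clopen sets (U ∈ τ with X ∖ U ∈ τ):
  U = ∅, X ∖ U = {F, G, H, I, J} — both open, so U is clopen.
  U = {F, G, H, I, J}, X ∖ U = ∅ — both open, so U is clopen.
Only trivial clopens (∅ and X) exist, so (X, τ) is connected.
Compute connected components by grouping points that agree on all clopens:
  component: {F, G, H, I, J}


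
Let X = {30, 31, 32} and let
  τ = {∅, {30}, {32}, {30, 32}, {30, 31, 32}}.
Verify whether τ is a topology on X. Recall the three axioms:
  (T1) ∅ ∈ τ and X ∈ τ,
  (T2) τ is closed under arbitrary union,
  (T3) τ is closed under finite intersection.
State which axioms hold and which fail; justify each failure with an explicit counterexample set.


τ IS a topology on X.

Axiom (T1): ∅ ∈ τ? Yes; X ∈ τ? Yes.
Axiom (T2/T3): check pairwise unions and intersections of members of τ.
All pairwise intersections and unions checked — each lies in τ. Therefore τ satisfies (T1), (T2), (T3): it IS a topology on X.


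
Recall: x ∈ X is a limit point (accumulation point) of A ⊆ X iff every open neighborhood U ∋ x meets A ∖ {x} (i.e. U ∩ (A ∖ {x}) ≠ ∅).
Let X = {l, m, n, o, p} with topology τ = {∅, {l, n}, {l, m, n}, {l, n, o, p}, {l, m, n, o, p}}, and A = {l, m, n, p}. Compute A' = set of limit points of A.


A' = {l, m, n, o, p}

For each x ∈ X, list the open sets U ∈ τ with x ∈ U, then check whether U ∩ (A ∖ {x}) ≠ ∅ for every such U.
  x = l: opens ∋ x are {l, n}, {l, m, n}, {l, n, o, p}, {l, m, n, o, p}; each meets A ∖ {l}, so x IS a limit point.
  x = m: opens ∋ x are {l, m, n}, {l, m, n, o, p}; each meets A ∖ {m}, so x IS a limit point.
  x = n: opens ∋ x are {l, n}, {l, m, n}, {l, n, o, p}, {l, m, n, o, p}; each meets A ∖ {n}, so x IS a limit point.
  x = o: opens ∋ x are {l, n, o, p}, {l, m, n, o, p}; each meets A ∖ {o}, so x IS a limit point.
  x = p: opens ∋ x are {l, n, o, p}, {l, m, n, o, p}; each meets A ∖ {p}, so x IS a limit point.
Collecting: A' = {l, m, n, o, p}.


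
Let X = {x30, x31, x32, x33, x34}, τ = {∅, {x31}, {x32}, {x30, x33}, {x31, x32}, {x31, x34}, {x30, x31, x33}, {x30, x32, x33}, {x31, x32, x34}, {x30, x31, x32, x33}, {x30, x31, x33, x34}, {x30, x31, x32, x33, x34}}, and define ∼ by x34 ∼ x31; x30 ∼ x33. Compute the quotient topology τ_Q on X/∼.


X/∼ = {[x30=x33], [x31=x34], [x32]}; |τ_Q| = 8.

Equivalence classes: [x30=x33], [x31=x34], [x32].
Quotient map π: X → X/∼ sends x30 ↦ [x30=x33], x31 ↦ [x31=x34], x32 ↦ [x32], x33 ↦ [x30=x33], x34 ↦ [x31=x34].
For each subset V ⊆ X/∼, compute π^{-1}(V) ⊆ X and check whether π^{-1}(V) ∈ τ. V is open in τ_Q iff π^{-1}(V) ∈ τ.
  V = {}: π^{-1}(V) = ∅ ∈ τ ✓.
  V = {[x30=x33]}: π^{-1}(V) = {x30, x33} ∈ τ ✓.
  V = {[x31=x34]}: π^{-1}(V) = {x31, x34} ∈ τ ✓.
  V = {[x30=x33], [x31=x34]}: π^{-1}(V) = {x30, x31, x33, x34} ∈ τ ✓.
  V = {[x32]}: π^{-1}(V) = {x32} ∈ τ ✓.
  V = {[x30=x33], [x32]}: π^{-1}(V) = {x30, x32, x33} ∈ τ ✓.
  V = {[x31=x34], [x32]}: π^{-1}(V) = {x31, x32, x34} ∈ τ ✓.
  V = {[x30=x33], [x31=x34], [x32]}: π^{-1}(V) = {x30, x31, x32, x33, x34} ∈ τ ✓.
Open sets in the quotient: τ_Q = {{}, {[x30=x33]}, {[x31=x34]}, {[x30=x33], [x31=x34]}, {[x32]}, {[x30=x33], [x32]}, {[x31=x34], [x32]}, {[x30=x33], [x31=x34], [x32]}} (8 elements).


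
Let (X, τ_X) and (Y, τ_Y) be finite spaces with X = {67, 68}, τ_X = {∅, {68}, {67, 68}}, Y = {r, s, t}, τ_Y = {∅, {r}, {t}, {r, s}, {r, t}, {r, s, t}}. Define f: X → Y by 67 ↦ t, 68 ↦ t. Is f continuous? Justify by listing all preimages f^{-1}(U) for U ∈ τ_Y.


f IS continuous.

Compute f^{-1}(U) for each U ∈ τ_Y:
  U = ∅: f^{-1}(U) = ∅ ∈ τ_X ✓.
  U = {r}: f^{-1}(U) = ∅ ∈ τ_X ✓.
  U = {t}: f^{-1}(U) = {67, 68} ∈ τ_X ✓.
  U = {r, s}: f^{-1}(U) = ∅ ∈ τ_X ✓.
  U = {r, t}: f^{-1}(U) = {67, 68} ∈ τ_X ✓.
  U = {r, s, t}: f^{-1}(U) = {67, 68} ∈ τ_X ✓.
Every preimage lies in τ_X, so f IS continuous.


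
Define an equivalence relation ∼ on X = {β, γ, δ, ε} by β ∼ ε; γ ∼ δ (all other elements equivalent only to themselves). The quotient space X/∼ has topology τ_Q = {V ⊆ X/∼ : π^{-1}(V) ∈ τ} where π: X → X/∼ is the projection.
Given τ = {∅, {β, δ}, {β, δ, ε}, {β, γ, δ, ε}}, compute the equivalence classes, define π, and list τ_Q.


X/∼ = {[β=ε], [γ=δ]}; |τ_Q| = 2.

Equivalence classes: [β=ε], [γ=δ].
Quotient map π: X → X/∼ sends β ↦ [β=ε], γ ↦ [γ=δ], δ ↦ [γ=δ], ε ↦ [β=ε].
For each subset V ⊆ X/∼, compute π^{-1}(V) ⊆ X and check whether π^{-1}(V) ∈ τ. V is open in τ_Q iff π^{-1}(V) ∈ τ.
  V = {}: π^{-1}(V) = ∅ ∈ τ ✓.
  V = {[β=ε]}: π^{-1}(V) = {β, ε} ∉ τ ✗.
  V = {[γ=δ]}: π^{-1}(V) = {γ, δ} ∉ τ ✗.
  V = {[β=ε], [γ=δ]}: π^{-1}(V) = {β, γ, δ, ε} ∈ τ ✓.
Open sets in the quotient: τ_Q = {{}, {[β=ε], [γ=δ]}} (2 elements).


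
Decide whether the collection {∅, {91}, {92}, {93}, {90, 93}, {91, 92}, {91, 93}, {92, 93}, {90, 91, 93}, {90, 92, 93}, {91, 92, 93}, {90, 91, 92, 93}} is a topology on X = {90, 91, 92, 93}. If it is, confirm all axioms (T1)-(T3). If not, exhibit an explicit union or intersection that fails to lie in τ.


τ IS a topology on X.

Axiom (T1): ∅ ∈ τ? Yes; X ∈ τ? Yes.
Axiom (T2/T3): check pairwise unions and intersections of members of τ.
All pairwise intersections and unions checked — each lies in τ. Therefore τ satisfies (T1), (T2), (T3): it IS a topology on X.


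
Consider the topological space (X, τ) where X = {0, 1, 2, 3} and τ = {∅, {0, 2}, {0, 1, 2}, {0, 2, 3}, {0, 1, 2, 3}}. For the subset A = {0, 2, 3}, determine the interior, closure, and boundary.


int(A) = {0, 2, 3}, cl(A) = {0, 1, 2, 3}, ∂A = {1}.

Closed sets in (X, τ) are complements of opens:
  closed(X, τ) = {∅, {1}, {3}, {1, 3}, {0, 1, 2, 3}}.
int(A) = ⋃ {U ∈ τ : U ⊆ A}. Opens contained in A: ∅, {0, 2}, {0, 2, 3}.
Taking the union of these: int(A) = {0, 2, 3}.
cl(A) = ⋂ {C closed : A ⊆ C}. Closed sets containing A: {0, 1, 2, 3}.
Intersecting these: cl(A) = {0, 1, 2, 3}.
∂A = cl(A) ∖ int(A) = {0, 1, 2, 3} ∖ {0, 2, 3} = {1}.


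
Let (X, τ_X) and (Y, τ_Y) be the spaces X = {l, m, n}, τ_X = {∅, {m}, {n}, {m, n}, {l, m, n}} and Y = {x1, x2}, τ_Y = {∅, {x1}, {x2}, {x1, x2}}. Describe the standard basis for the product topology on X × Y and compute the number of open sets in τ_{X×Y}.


Basis B = {∅ × ∅, {m} × {x1}, {m} × {x2}, {n} × {x1}, {n} × {x2}, {m} × {x1, x2}, {m, n} × {x1}, {m, n} × {x2}, {n} × {x1, x2}, {l, m, n} × {x1}, {l, m, n} × {x2}, {m, n} × {x1, x2}, {l, m, n} × {x1, x2}}; |τ_{X×Y}| = 25.

Enumerate products U × V with U ∈ τ_X, V ∈ τ_Y (deduplicated):
  ∅ × ∅ = {} (∅)
  {m} × {x1} = {(m,x1)}
  {m} × {x2} = {(m,x2)}
  {n} × {x1} = {(n,x1)}
  {n} × {x2} = {(n,x2)}
  {m} × {x1, x2} = {(m,x1), (m,x2)}
  {m, n} × {x1} = {(m,x1), (n,x1)}
  {m, n} × {x2} = {(m,x2), (n,x2)}
  {n} × {x1, x2} = {(n,x1), (n,x2)}
  {l, m, n} × {x1} = {(l,x1), (m,x1), (n,x1)}
  {l, m, n} × {x2} = {(l,x2), (m,x2), (n,x2)}
  {m, n} × {x1, x2} = {(m,x1), (m,x2), (n,x1), (n,x2)}
  {l, m, n} × {x1, x2} = {(l,x1), (l,x2), (m,x1), (m,x2), (n,x1), (n,x2)}
These 13 distinct sets form the basis B.
Close under arbitrary unions to get τ_{X×Y}; counting gives |τ_{X×Y}| = 25.


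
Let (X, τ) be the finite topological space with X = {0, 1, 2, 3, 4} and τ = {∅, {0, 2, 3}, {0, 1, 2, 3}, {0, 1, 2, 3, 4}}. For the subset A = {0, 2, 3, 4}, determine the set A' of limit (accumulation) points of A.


A' = {0, 1, 2, 3, 4}

For each x ∈ X, list the open sets U ∈ τ with x ∈ U, then check whether U ∩ (A ∖ {x}) ≠ ∅ for every such U.
  x = 0: opens ∋ x are {0, 2, 3}, {0, 1, 2, 3}, {0, 1, 2, 3, 4}; each meets A ∖ {0}, so x IS a limit point.
  x = 1: opens ∋ x are {0, 1, 2, 3}, {0, 1, 2, 3, 4}; each meets A ∖ {1}, so x IS a limit point.
  x = 2: opens ∋ x are {0, 2, 3}, {0, 1, 2, 3}, {0, 1, 2, 3, 4}; each meets A ∖ {2}, so x IS a limit point.
  x = 3: opens ∋ x are {0, 2, 3}, {0, 1, 2, 3}, {0, 1, 2, 3, 4}; each meets A ∖ {3}, so x IS a limit point.
  x = 4: opens ∋ x are {0, 1, 2, 3, 4}; each meets A ∖ {4}, so x IS a limit point.
Collecting: A' = {0, 1, 2, 3, 4}.


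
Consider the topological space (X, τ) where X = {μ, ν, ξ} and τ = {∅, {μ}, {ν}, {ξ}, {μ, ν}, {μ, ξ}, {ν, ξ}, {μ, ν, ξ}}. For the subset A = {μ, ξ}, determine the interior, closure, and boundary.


int(A) = {μ, ξ}, cl(A) = {μ, ξ}, ∂A = ∅.

Closed sets in (X, τ) are complements of opens:
  closed(X, τ) = {∅, {μ}, {ν}, {ξ}, {μ, ν}, {μ, ξ}, {ν, ξ}, {μ, ν, ξ}}.
int(A) = ⋃ {U ∈ τ : U ⊆ A}. Opens contained in A: ∅, {μ}, {ξ}, {μ, ξ}.
Taking the union of these: int(A) = {μ, ξ}.
cl(A) = ⋂ {C closed : A ⊆ C}. Closed sets containing A: {μ, ξ}, {μ, ν, ξ}.
Intersecting these: cl(A) = {μ, ξ}.
∂A = cl(A) ∖ int(A) = {μ, ξ} ∖ {μ, ξ} = ∅.


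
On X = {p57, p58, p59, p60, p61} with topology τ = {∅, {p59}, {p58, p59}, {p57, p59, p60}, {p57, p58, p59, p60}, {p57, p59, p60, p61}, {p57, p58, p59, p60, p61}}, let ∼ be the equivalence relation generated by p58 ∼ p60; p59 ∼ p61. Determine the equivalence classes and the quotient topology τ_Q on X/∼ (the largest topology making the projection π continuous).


X/∼ = {[p57], [p58=p60], [p59=p61]}; |τ_Q| = 2.

Equivalence classes: [p57], [p58=p60], [p59=p61].
Quotient map π: X → X/∼ sends p57 ↦ [p57], p58 ↦ [p58=p60], p59 ↦ [p59=p61], p60 ↦ [p58=p60], p61 ↦ [p59=p61].
For each subset V ⊆ X/∼, compute π^{-1}(V) ⊆ X and check whether π^{-1}(V) ∈ τ. V is open in τ_Q iff π^{-1}(V) ∈ τ.
  V = {}: π^{-1}(V) = ∅ ∈ τ ✓.
  V = {[p57]}: π^{-1}(V) = {p57} ∉ τ ✗.
  V = {[p58=p60]}: π^{-1}(V) = {p58, p60} ∉ τ ✗.
  V = {[p57], [p58=p60]}: π^{-1}(V) = {p57, p58, p60} ∉ τ ✗.
  V = {[p59=p61]}: π^{-1}(V) = {p59, p61} ∉ τ ✗.
  V = {[p57], [p59=p61]}: π^{-1}(V) = {p57, p59, p61} ∉ τ ✗.
  V = {[p58=p60], [p59=p61]}: π^{-1}(V) = {p58, p59, p60, p61} ∉ τ ✗.
  V = {[p57], [p58=p60], [p59=p61]}: π^{-1}(V) = {p57, p58, p59, p60, p61} ∈ τ ✓.
Open sets in the quotient: τ_Q = {{}, {[p57], [p58=p60], [p59=p61]}} (2 elements).


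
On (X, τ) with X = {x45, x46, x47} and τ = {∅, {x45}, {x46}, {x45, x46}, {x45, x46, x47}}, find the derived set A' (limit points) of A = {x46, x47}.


A' = {x47}

For each x ∈ X, list the open sets U ∈ τ with x ∈ U, then check whether U ∩ (A ∖ {x}) ≠ ∅ for every such U.
  x = x45: open {x45} ∋ x has {x45} ∩ (A ∖ {x45}) = ∅, so x is NOT a limit point.
  x = x46: open {x46} ∋ x has {x46} ∩ (A ∖ {x46}) = ∅, so x is NOT a limit point.
  x = x47: opens ∋ x are {x45, x46, x47}; each meets A ∖ {x47}, so x IS a limit point.
Collecting: A' = {x47}.


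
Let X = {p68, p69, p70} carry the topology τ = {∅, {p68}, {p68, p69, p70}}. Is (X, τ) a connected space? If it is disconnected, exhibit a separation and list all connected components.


(X, τ) is connected.

Find clopen sets (U ∈ τ with X ∖ U ∈ τ):
  U = ∅, X ∖ U = {p68, p69, p70} — both open, so U is clopen.
  U = {p68, p69, p70}, X ∖ U = ∅ — both open, so U is clopen.
Only trivial clopens (∅ and X) exist, so (X, τ) is connected.
Compute connected components by grouping points that agree on all clopens:
  component: {p68, p69, p70}


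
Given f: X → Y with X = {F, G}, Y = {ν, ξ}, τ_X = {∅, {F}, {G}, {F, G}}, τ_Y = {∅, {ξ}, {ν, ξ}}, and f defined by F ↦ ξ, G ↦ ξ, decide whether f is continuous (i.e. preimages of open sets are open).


f IS continuous.

Compute f^{-1}(U) for each U ∈ τ_Y:
  U = ∅: f^{-1}(U) = ∅ ∈ τ_X ✓.
  U = {ξ}: f^{-1}(U) = {F, G} ∈ τ_X ✓.
  U = {ν, ξ}: f^{-1}(U) = {F, G} ∈ τ_X ✓.
Every preimage lies in τ_X, so f IS continuous.


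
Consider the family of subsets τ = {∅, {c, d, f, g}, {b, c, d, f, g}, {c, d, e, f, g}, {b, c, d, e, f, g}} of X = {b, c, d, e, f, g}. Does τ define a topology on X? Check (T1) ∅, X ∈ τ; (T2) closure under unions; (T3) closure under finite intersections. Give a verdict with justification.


τ IS a topology on X.

Axiom (T1): ∅ ∈ τ? Yes; X ∈ τ? Yes.
Axiom (T2/T3): check pairwise unions and intersections of members of τ.
All pairwise intersections and unions checked — each lies in τ. Therefore τ satisfies (T1), (T2), (T3): it IS a topology on X.


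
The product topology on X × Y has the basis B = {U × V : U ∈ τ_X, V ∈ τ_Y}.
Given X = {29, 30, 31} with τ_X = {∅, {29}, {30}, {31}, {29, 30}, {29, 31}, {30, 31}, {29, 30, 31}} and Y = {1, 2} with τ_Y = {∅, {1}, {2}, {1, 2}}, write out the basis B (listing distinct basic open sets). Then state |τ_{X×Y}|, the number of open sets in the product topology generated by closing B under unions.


Basis B = {∅ × ∅, {29} × {1}, {29} × {2}, {30} × {1}, {30} × {2}, {31} × {1}, {31} × {2}, {29} × {1, 2}, {29, 30} × {1}, {29, 31} × {1}, {29, 30} × {2}, {29, 31} × {2}, {30} × {1, 2}, {30, 31} × {1}, {30, 31} × {2}, {31} × {1, 2}, {29, 30, 31} × {1}, {29, 30, 31} × {2}, {29, 30} × {1, 2}, {29, 31} × {1, 2}, {30, 31} × {1, 2}, {29, 30, 31} × {1, 2}}; |τ_{X×Y}| = 64.

Enumerate products U × V with U ∈ τ_X, V ∈ τ_Y (deduplicated):
  ∅ × ∅ = {} (∅)
  {29} × {1} = {(29,1)}
  {29} × {2} = {(29,2)}
  {30} × {1} = {(30,1)}
  {30} × {2} = {(30,2)}
  {31} × {1} = {(31,1)}
  {31} × {2} = {(31,2)}
  {29} × {1, 2} = {(29,1), (29,2)}
  {29, 30} × {1} = {(29,1), (30,1)}
  {29, 31} × {1} = {(29,1), (31,1)}
  {29, 30} × {2} = {(29,2), (30,2)}
  {29, 31} × {2} = {(29,2), (31,2)}
  {30} × {1, 2} = {(30,1), (30,2)}
  {30, 31} × {1} = {(30,1), (31,1)}
  {30, 31} × {2} = {(30,2), (31,2)}
  {31} × {1, 2} = {(31,1), (31,2)}
  {29, 30, 31} × {1} = {(29,1), (30,1), (31,1)}
  {29, 30, 31} × {2} = {(29,2), (30,2), (31,2)}
  {29, 30} × {1, 2} = {(29,1), (29,2), (30,1), (30,2)}
  {29, 31} × {1, 2} = {(29,1), (29,2), (31,1), (31,2)}
  {30, 31} × {1, 2} = {(30,1), (30,2), (31,1), (31,2)}
  {29, 30, 31} × {1, 2} = {(29,1), (29,2), (30,1), (30,2), (31,1), (31,2)}
These 22 distinct sets form the basis B.
Close under arbitrary unions to get τ_{X×Y}; counting gives |τ_{X×Y}| = 64.


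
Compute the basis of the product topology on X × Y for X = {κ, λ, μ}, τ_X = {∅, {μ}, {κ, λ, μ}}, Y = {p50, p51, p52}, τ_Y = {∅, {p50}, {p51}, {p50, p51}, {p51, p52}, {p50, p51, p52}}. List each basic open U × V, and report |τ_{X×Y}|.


Basis B = {∅ × ∅, {μ} × {p50}, {μ} × {p51}, {μ} × {p50, p51}, {μ} × {p51, p52}, {κ, λ, μ} × {p50}, {κ, λ, μ} × {p51}, {μ} × {p50, p51, p52}, {κ, λ, μ} × {p50, p51}, {κ, λ, μ} × {p51, p52}, {κ, λ, μ} × {p50, p51, p52}}; |τ_{X×Y}| = 18.

Enumerate products U × V with U ∈ τ_X, V ∈ τ_Y (deduplicated):
  ∅ × ∅ = {} (∅)
  {μ} × {p50} = {(μ,p50)}
  {μ} × {p51} = {(μ,p51)}
  {μ} × {p50, p51} = {(μ,p50), (μ,p51)}
  {μ} × {p51, p52} = {(μ,p51), (μ,p52)}
  {κ, λ, μ} × {p50} = {(κ,p50), (λ,p50), (μ,p50)}
  {κ, λ, μ} × {p51} = {(κ,p51), (λ,p51), (μ,p51)}
  {μ} × {p50, p51, p52} = {(μ,p50), (μ,p51), (μ,p52)}
  {κ, λ, μ} × {p50, p51} = {(κ,p50), (κ,p51), (λ,p50), (λ,p51), (μ,p50), (μ,p51)}
  {κ, λ, μ} × {p51, p52} = {(κ,p51), (κ,p52), (λ,p51), (λ,p52), (μ,p51), (μ,p52)}
  {κ, λ, μ} × {p50, p51, p52} = {(κ,p50), (κ,p51), (κ,p52), (λ,p50), (λ,p51), (λ,p52), (μ,p50), (μ,p51), (μ,p52)}
These 11 distinct sets form the basis B.
Close under arbitrary unions to get τ_{X×Y}; counting gives |τ_{X×Y}| = 18.


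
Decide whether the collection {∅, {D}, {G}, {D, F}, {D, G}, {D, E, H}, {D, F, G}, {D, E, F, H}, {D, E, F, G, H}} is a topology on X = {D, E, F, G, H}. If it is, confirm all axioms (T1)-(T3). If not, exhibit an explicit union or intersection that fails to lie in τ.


τ is NOT a topology on X.

Axiom (T1): ∅ ∈ τ? Yes; X ∈ τ? Yes.
Axiom (T2/T3): check pairwise unions and intersections of members of τ.
Counterexample for (T2): {G} ∪ {D, E, H} = {D, E, G, H} ∉ τ. Therefore τ is NOT a topology.


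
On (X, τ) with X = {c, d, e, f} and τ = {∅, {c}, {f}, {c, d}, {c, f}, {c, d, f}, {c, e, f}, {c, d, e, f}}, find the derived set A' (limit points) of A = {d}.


A' = ∅

For each x ∈ X, list the open sets U ∈ τ with x ∈ U, then check whether U ∩ (A ∖ {x}) ≠ ∅ for every such U.
  x = c: open {c} ∋ x has {c} ∩ (A ∖ {c}) = ∅, so x is NOT a limit point.
  x = d: open {c, d} ∋ x has {c, d} ∩ (A ∖ {d}) = ∅, so x is NOT a limit point.
  x = e: open {c, e, f} ∋ x has {c, e, f} ∩ (A ∖ {e}) = ∅, so x is NOT a limit point.
  x = f: open {f} ∋ x has {f} ∩ (A ∖ {f}) = ∅, so x is NOT a limit point.
Collecting: A' = ∅.


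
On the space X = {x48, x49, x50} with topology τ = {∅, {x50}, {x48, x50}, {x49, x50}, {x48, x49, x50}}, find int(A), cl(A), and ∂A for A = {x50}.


int(A) = {x50}, cl(A) = {x48, x49, x50}, ∂A = {x48, x49}.

Closed sets in (X, τ) are complements of opens:
  closed(X, τ) = {∅, {x48}, {x49}, {x48, x49}, {x48, x49, x50}}.
int(A) = ⋃ {U ∈ τ : U ⊆ A}. Opens contained in A: ∅, {x50}.
Taking the union of these: int(A) = {x50}.
cl(A) = ⋂ {C closed : A ⊆ C}. Closed sets containing A: {x48, x49, x50}.
Intersecting these: cl(A) = {x48, x49, x50}.
∂A = cl(A) ∖ int(A) = {x48, x49, x50} ∖ {x50} = {x48, x49}.


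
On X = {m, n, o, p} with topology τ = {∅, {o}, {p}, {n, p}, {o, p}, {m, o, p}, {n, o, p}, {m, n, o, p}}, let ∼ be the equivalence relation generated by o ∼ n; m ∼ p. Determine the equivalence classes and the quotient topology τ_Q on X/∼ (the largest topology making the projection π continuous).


X/∼ = {[m=p], [n=o]}; |τ_Q| = 2.

Equivalence classes: [m=p], [n=o].
Quotient map π: X → X/∼ sends m ↦ [m=p], n ↦ [n=o], o ↦ [n=o], p ↦ [m=p].
For each subset V ⊆ X/∼, compute π^{-1}(V) ⊆ X and check whether π^{-1}(V) ∈ τ. V is open in τ_Q iff π^{-1}(V) ∈ τ.
  V = {}: π^{-1}(V) = ∅ ∈ τ ✓.
  V = {[m=p]}: π^{-1}(V) = {m, p} ∉ τ ✗.
  V = {[n=o]}: π^{-1}(V) = {n, o} ∉ τ ✗.
  V = {[m=p], [n=o]}: π^{-1}(V) = {m, n, o, p} ∈ τ ✓.
Open sets in the quotient: τ_Q = {{}, {[m=p], [n=o]}} (2 elements).
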